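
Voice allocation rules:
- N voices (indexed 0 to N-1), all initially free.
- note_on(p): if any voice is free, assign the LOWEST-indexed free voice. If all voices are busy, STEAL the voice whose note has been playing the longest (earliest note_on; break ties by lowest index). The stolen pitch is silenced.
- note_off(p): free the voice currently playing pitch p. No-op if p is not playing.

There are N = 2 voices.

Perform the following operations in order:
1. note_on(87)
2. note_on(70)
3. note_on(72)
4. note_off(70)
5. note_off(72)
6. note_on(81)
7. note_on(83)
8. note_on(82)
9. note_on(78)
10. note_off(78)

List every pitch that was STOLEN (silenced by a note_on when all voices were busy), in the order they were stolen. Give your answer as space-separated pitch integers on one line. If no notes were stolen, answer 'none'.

Answer: 87 81 83

Derivation:
Op 1: note_on(87): voice 0 is free -> assigned | voices=[87 -]
Op 2: note_on(70): voice 1 is free -> assigned | voices=[87 70]
Op 3: note_on(72): all voices busy, STEAL voice 0 (pitch 87, oldest) -> assign | voices=[72 70]
Op 4: note_off(70): free voice 1 | voices=[72 -]
Op 5: note_off(72): free voice 0 | voices=[- -]
Op 6: note_on(81): voice 0 is free -> assigned | voices=[81 -]
Op 7: note_on(83): voice 1 is free -> assigned | voices=[81 83]
Op 8: note_on(82): all voices busy, STEAL voice 0 (pitch 81, oldest) -> assign | voices=[82 83]
Op 9: note_on(78): all voices busy, STEAL voice 1 (pitch 83, oldest) -> assign | voices=[82 78]
Op 10: note_off(78): free voice 1 | voices=[82 -]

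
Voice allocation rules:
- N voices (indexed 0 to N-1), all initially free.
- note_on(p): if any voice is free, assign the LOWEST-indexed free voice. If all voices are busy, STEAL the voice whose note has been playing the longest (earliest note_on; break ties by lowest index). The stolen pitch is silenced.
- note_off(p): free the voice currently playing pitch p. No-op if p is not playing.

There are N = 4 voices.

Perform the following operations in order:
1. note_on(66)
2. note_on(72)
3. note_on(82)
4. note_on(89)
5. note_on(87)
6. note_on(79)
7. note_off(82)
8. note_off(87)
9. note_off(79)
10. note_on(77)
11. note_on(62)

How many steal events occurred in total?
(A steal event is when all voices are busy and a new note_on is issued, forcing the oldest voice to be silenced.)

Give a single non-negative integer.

Answer: 2

Derivation:
Op 1: note_on(66): voice 0 is free -> assigned | voices=[66 - - -]
Op 2: note_on(72): voice 1 is free -> assigned | voices=[66 72 - -]
Op 3: note_on(82): voice 2 is free -> assigned | voices=[66 72 82 -]
Op 4: note_on(89): voice 3 is free -> assigned | voices=[66 72 82 89]
Op 5: note_on(87): all voices busy, STEAL voice 0 (pitch 66, oldest) -> assign | voices=[87 72 82 89]
Op 6: note_on(79): all voices busy, STEAL voice 1 (pitch 72, oldest) -> assign | voices=[87 79 82 89]
Op 7: note_off(82): free voice 2 | voices=[87 79 - 89]
Op 8: note_off(87): free voice 0 | voices=[- 79 - 89]
Op 9: note_off(79): free voice 1 | voices=[- - - 89]
Op 10: note_on(77): voice 0 is free -> assigned | voices=[77 - - 89]
Op 11: note_on(62): voice 1 is free -> assigned | voices=[77 62 - 89]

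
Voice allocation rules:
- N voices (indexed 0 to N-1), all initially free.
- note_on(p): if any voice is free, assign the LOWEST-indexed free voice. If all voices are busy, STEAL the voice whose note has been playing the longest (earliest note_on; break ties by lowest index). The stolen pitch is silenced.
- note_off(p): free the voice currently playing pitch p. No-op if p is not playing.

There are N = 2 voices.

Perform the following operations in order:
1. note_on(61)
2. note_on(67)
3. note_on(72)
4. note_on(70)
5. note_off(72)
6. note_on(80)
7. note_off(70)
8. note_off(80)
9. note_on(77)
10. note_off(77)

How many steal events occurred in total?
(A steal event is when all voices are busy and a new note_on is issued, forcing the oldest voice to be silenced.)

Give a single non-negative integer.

Answer: 2

Derivation:
Op 1: note_on(61): voice 0 is free -> assigned | voices=[61 -]
Op 2: note_on(67): voice 1 is free -> assigned | voices=[61 67]
Op 3: note_on(72): all voices busy, STEAL voice 0 (pitch 61, oldest) -> assign | voices=[72 67]
Op 4: note_on(70): all voices busy, STEAL voice 1 (pitch 67, oldest) -> assign | voices=[72 70]
Op 5: note_off(72): free voice 0 | voices=[- 70]
Op 6: note_on(80): voice 0 is free -> assigned | voices=[80 70]
Op 7: note_off(70): free voice 1 | voices=[80 -]
Op 8: note_off(80): free voice 0 | voices=[- -]
Op 9: note_on(77): voice 0 is free -> assigned | voices=[77 -]
Op 10: note_off(77): free voice 0 | voices=[- -]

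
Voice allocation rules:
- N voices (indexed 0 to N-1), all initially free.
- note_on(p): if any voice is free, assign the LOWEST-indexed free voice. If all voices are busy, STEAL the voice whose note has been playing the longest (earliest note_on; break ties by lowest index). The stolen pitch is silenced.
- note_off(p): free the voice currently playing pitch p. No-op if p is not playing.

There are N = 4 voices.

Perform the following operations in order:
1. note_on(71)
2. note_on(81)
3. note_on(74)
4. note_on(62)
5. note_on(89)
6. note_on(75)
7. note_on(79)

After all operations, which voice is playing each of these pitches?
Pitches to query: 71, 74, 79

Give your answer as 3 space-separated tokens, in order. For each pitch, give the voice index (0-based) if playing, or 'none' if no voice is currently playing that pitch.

Answer: none none 2

Derivation:
Op 1: note_on(71): voice 0 is free -> assigned | voices=[71 - - -]
Op 2: note_on(81): voice 1 is free -> assigned | voices=[71 81 - -]
Op 3: note_on(74): voice 2 is free -> assigned | voices=[71 81 74 -]
Op 4: note_on(62): voice 3 is free -> assigned | voices=[71 81 74 62]
Op 5: note_on(89): all voices busy, STEAL voice 0 (pitch 71, oldest) -> assign | voices=[89 81 74 62]
Op 6: note_on(75): all voices busy, STEAL voice 1 (pitch 81, oldest) -> assign | voices=[89 75 74 62]
Op 7: note_on(79): all voices busy, STEAL voice 2 (pitch 74, oldest) -> assign | voices=[89 75 79 62]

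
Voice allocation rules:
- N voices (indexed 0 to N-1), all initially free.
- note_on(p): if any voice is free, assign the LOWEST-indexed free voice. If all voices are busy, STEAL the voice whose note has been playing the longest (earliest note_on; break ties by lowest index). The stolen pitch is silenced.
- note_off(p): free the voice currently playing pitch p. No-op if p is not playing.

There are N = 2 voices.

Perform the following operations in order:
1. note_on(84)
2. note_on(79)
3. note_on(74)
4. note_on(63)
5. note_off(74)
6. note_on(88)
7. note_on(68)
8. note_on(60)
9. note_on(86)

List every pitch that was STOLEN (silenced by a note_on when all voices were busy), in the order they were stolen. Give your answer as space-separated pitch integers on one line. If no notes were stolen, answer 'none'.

Answer: 84 79 63 88 68

Derivation:
Op 1: note_on(84): voice 0 is free -> assigned | voices=[84 -]
Op 2: note_on(79): voice 1 is free -> assigned | voices=[84 79]
Op 3: note_on(74): all voices busy, STEAL voice 0 (pitch 84, oldest) -> assign | voices=[74 79]
Op 4: note_on(63): all voices busy, STEAL voice 1 (pitch 79, oldest) -> assign | voices=[74 63]
Op 5: note_off(74): free voice 0 | voices=[- 63]
Op 6: note_on(88): voice 0 is free -> assigned | voices=[88 63]
Op 7: note_on(68): all voices busy, STEAL voice 1 (pitch 63, oldest) -> assign | voices=[88 68]
Op 8: note_on(60): all voices busy, STEAL voice 0 (pitch 88, oldest) -> assign | voices=[60 68]
Op 9: note_on(86): all voices busy, STEAL voice 1 (pitch 68, oldest) -> assign | voices=[60 86]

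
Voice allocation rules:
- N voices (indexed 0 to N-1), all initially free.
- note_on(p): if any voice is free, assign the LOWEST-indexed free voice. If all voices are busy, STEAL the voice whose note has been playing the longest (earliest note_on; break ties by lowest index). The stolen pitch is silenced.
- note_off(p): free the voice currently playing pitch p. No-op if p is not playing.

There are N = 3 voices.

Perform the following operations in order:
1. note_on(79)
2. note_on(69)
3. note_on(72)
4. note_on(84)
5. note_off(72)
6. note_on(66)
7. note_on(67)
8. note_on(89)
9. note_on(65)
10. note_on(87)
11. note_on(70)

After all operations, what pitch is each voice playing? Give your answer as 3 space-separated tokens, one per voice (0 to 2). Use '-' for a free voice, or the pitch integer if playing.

Op 1: note_on(79): voice 0 is free -> assigned | voices=[79 - -]
Op 2: note_on(69): voice 1 is free -> assigned | voices=[79 69 -]
Op 3: note_on(72): voice 2 is free -> assigned | voices=[79 69 72]
Op 4: note_on(84): all voices busy, STEAL voice 0 (pitch 79, oldest) -> assign | voices=[84 69 72]
Op 5: note_off(72): free voice 2 | voices=[84 69 -]
Op 6: note_on(66): voice 2 is free -> assigned | voices=[84 69 66]
Op 7: note_on(67): all voices busy, STEAL voice 1 (pitch 69, oldest) -> assign | voices=[84 67 66]
Op 8: note_on(89): all voices busy, STEAL voice 0 (pitch 84, oldest) -> assign | voices=[89 67 66]
Op 9: note_on(65): all voices busy, STEAL voice 2 (pitch 66, oldest) -> assign | voices=[89 67 65]
Op 10: note_on(87): all voices busy, STEAL voice 1 (pitch 67, oldest) -> assign | voices=[89 87 65]
Op 11: note_on(70): all voices busy, STEAL voice 0 (pitch 89, oldest) -> assign | voices=[70 87 65]

Answer: 70 87 65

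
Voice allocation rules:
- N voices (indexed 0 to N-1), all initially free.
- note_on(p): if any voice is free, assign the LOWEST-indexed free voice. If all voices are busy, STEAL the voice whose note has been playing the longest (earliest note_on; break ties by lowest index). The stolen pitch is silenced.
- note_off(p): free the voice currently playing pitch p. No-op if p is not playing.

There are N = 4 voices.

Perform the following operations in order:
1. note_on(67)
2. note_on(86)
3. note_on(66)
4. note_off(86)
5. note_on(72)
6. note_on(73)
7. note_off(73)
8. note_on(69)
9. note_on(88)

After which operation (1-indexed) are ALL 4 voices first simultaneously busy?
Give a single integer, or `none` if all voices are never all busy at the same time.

Answer: 6

Derivation:
Op 1: note_on(67): voice 0 is free -> assigned | voices=[67 - - -]
Op 2: note_on(86): voice 1 is free -> assigned | voices=[67 86 - -]
Op 3: note_on(66): voice 2 is free -> assigned | voices=[67 86 66 -]
Op 4: note_off(86): free voice 1 | voices=[67 - 66 -]
Op 5: note_on(72): voice 1 is free -> assigned | voices=[67 72 66 -]
Op 6: note_on(73): voice 3 is free -> assigned | voices=[67 72 66 73]
Op 7: note_off(73): free voice 3 | voices=[67 72 66 -]
Op 8: note_on(69): voice 3 is free -> assigned | voices=[67 72 66 69]
Op 9: note_on(88): all voices busy, STEAL voice 0 (pitch 67, oldest) -> assign | voices=[88 72 66 69]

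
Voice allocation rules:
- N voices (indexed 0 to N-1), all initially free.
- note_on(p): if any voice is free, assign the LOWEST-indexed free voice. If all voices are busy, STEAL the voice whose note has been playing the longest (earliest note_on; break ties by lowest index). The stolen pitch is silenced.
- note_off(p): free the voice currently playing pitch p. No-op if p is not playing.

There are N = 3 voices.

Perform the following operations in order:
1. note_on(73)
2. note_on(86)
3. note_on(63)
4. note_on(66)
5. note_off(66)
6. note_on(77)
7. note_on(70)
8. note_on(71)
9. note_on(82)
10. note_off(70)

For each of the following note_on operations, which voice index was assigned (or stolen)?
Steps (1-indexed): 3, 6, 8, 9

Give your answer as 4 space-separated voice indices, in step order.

Op 1: note_on(73): voice 0 is free -> assigned | voices=[73 - -]
Op 2: note_on(86): voice 1 is free -> assigned | voices=[73 86 -]
Op 3: note_on(63): voice 2 is free -> assigned | voices=[73 86 63]
Op 4: note_on(66): all voices busy, STEAL voice 0 (pitch 73, oldest) -> assign | voices=[66 86 63]
Op 5: note_off(66): free voice 0 | voices=[- 86 63]
Op 6: note_on(77): voice 0 is free -> assigned | voices=[77 86 63]
Op 7: note_on(70): all voices busy, STEAL voice 1 (pitch 86, oldest) -> assign | voices=[77 70 63]
Op 8: note_on(71): all voices busy, STEAL voice 2 (pitch 63, oldest) -> assign | voices=[77 70 71]
Op 9: note_on(82): all voices busy, STEAL voice 0 (pitch 77, oldest) -> assign | voices=[82 70 71]
Op 10: note_off(70): free voice 1 | voices=[82 - 71]

Answer: 2 0 2 0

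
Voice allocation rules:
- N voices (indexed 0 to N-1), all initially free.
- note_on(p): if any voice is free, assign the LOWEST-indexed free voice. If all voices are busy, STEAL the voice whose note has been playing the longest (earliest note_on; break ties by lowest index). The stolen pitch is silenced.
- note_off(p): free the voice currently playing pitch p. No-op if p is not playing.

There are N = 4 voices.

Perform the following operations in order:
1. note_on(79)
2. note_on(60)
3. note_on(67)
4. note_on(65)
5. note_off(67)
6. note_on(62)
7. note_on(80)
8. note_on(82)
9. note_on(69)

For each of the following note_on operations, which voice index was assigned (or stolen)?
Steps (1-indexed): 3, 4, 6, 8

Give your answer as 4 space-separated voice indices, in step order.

Answer: 2 3 2 1

Derivation:
Op 1: note_on(79): voice 0 is free -> assigned | voices=[79 - - -]
Op 2: note_on(60): voice 1 is free -> assigned | voices=[79 60 - -]
Op 3: note_on(67): voice 2 is free -> assigned | voices=[79 60 67 -]
Op 4: note_on(65): voice 3 is free -> assigned | voices=[79 60 67 65]
Op 5: note_off(67): free voice 2 | voices=[79 60 - 65]
Op 6: note_on(62): voice 2 is free -> assigned | voices=[79 60 62 65]
Op 7: note_on(80): all voices busy, STEAL voice 0 (pitch 79, oldest) -> assign | voices=[80 60 62 65]
Op 8: note_on(82): all voices busy, STEAL voice 1 (pitch 60, oldest) -> assign | voices=[80 82 62 65]
Op 9: note_on(69): all voices busy, STEAL voice 3 (pitch 65, oldest) -> assign | voices=[80 82 62 69]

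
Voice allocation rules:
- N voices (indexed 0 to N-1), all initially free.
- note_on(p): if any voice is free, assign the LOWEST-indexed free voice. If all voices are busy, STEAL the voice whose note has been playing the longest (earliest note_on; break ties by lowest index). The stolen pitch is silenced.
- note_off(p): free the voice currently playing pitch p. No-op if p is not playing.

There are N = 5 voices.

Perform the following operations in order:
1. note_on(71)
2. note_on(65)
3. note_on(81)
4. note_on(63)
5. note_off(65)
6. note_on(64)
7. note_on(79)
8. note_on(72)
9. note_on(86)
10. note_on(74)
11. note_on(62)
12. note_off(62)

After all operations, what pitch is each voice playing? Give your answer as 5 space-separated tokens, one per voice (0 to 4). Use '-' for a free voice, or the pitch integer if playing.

Op 1: note_on(71): voice 0 is free -> assigned | voices=[71 - - - -]
Op 2: note_on(65): voice 1 is free -> assigned | voices=[71 65 - - -]
Op 3: note_on(81): voice 2 is free -> assigned | voices=[71 65 81 - -]
Op 4: note_on(63): voice 3 is free -> assigned | voices=[71 65 81 63 -]
Op 5: note_off(65): free voice 1 | voices=[71 - 81 63 -]
Op 6: note_on(64): voice 1 is free -> assigned | voices=[71 64 81 63 -]
Op 7: note_on(79): voice 4 is free -> assigned | voices=[71 64 81 63 79]
Op 8: note_on(72): all voices busy, STEAL voice 0 (pitch 71, oldest) -> assign | voices=[72 64 81 63 79]
Op 9: note_on(86): all voices busy, STEAL voice 2 (pitch 81, oldest) -> assign | voices=[72 64 86 63 79]
Op 10: note_on(74): all voices busy, STEAL voice 3 (pitch 63, oldest) -> assign | voices=[72 64 86 74 79]
Op 11: note_on(62): all voices busy, STEAL voice 1 (pitch 64, oldest) -> assign | voices=[72 62 86 74 79]
Op 12: note_off(62): free voice 1 | voices=[72 - 86 74 79]

Answer: 72 - 86 74 79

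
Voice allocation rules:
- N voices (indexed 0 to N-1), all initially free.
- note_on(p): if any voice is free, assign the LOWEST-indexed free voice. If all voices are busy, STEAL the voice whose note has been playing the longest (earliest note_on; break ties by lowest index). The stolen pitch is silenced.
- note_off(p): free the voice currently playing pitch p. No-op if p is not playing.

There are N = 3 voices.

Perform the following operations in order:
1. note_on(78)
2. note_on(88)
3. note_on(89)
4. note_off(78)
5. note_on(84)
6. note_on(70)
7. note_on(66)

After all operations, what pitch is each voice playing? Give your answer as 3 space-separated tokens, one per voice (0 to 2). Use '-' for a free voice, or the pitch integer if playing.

Answer: 84 70 66

Derivation:
Op 1: note_on(78): voice 0 is free -> assigned | voices=[78 - -]
Op 2: note_on(88): voice 1 is free -> assigned | voices=[78 88 -]
Op 3: note_on(89): voice 2 is free -> assigned | voices=[78 88 89]
Op 4: note_off(78): free voice 0 | voices=[- 88 89]
Op 5: note_on(84): voice 0 is free -> assigned | voices=[84 88 89]
Op 6: note_on(70): all voices busy, STEAL voice 1 (pitch 88, oldest) -> assign | voices=[84 70 89]
Op 7: note_on(66): all voices busy, STEAL voice 2 (pitch 89, oldest) -> assign | voices=[84 70 66]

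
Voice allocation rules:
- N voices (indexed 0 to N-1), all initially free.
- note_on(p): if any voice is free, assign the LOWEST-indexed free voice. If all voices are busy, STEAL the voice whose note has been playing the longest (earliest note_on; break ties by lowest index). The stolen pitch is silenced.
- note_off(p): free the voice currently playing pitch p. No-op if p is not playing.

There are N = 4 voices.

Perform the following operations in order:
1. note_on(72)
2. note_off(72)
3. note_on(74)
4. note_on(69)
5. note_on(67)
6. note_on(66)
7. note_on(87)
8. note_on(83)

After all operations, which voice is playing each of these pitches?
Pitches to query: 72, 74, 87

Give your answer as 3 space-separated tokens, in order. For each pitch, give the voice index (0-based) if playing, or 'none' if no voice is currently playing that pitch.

Answer: none none 0

Derivation:
Op 1: note_on(72): voice 0 is free -> assigned | voices=[72 - - -]
Op 2: note_off(72): free voice 0 | voices=[- - - -]
Op 3: note_on(74): voice 0 is free -> assigned | voices=[74 - - -]
Op 4: note_on(69): voice 1 is free -> assigned | voices=[74 69 - -]
Op 5: note_on(67): voice 2 is free -> assigned | voices=[74 69 67 -]
Op 6: note_on(66): voice 3 is free -> assigned | voices=[74 69 67 66]
Op 7: note_on(87): all voices busy, STEAL voice 0 (pitch 74, oldest) -> assign | voices=[87 69 67 66]
Op 8: note_on(83): all voices busy, STEAL voice 1 (pitch 69, oldest) -> assign | voices=[87 83 67 66]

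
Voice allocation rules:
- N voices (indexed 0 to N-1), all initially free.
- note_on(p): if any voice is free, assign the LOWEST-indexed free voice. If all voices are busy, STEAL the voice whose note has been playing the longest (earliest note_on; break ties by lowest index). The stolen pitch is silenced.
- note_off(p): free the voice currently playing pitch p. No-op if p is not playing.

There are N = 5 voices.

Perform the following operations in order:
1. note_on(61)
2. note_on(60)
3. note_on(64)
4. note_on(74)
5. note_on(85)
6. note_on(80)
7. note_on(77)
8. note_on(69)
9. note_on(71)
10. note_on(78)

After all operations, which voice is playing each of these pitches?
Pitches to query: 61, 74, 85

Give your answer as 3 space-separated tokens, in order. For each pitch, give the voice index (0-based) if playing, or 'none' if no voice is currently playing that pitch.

Op 1: note_on(61): voice 0 is free -> assigned | voices=[61 - - - -]
Op 2: note_on(60): voice 1 is free -> assigned | voices=[61 60 - - -]
Op 3: note_on(64): voice 2 is free -> assigned | voices=[61 60 64 - -]
Op 4: note_on(74): voice 3 is free -> assigned | voices=[61 60 64 74 -]
Op 5: note_on(85): voice 4 is free -> assigned | voices=[61 60 64 74 85]
Op 6: note_on(80): all voices busy, STEAL voice 0 (pitch 61, oldest) -> assign | voices=[80 60 64 74 85]
Op 7: note_on(77): all voices busy, STEAL voice 1 (pitch 60, oldest) -> assign | voices=[80 77 64 74 85]
Op 8: note_on(69): all voices busy, STEAL voice 2 (pitch 64, oldest) -> assign | voices=[80 77 69 74 85]
Op 9: note_on(71): all voices busy, STEAL voice 3 (pitch 74, oldest) -> assign | voices=[80 77 69 71 85]
Op 10: note_on(78): all voices busy, STEAL voice 4 (pitch 85, oldest) -> assign | voices=[80 77 69 71 78]

Answer: none none none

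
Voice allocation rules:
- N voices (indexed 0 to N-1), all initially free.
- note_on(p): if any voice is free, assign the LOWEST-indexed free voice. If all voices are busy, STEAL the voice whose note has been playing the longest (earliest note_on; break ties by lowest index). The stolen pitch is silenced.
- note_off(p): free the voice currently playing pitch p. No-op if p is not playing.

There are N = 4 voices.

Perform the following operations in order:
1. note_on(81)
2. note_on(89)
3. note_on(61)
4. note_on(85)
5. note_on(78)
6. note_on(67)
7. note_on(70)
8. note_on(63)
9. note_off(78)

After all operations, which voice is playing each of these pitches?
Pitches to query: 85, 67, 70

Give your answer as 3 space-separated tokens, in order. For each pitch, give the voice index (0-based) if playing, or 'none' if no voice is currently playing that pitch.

Answer: none 1 2

Derivation:
Op 1: note_on(81): voice 0 is free -> assigned | voices=[81 - - -]
Op 2: note_on(89): voice 1 is free -> assigned | voices=[81 89 - -]
Op 3: note_on(61): voice 2 is free -> assigned | voices=[81 89 61 -]
Op 4: note_on(85): voice 3 is free -> assigned | voices=[81 89 61 85]
Op 5: note_on(78): all voices busy, STEAL voice 0 (pitch 81, oldest) -> assign | voices=[78 89 61 85]
Op 6: note_on(67): all voices busy, STEAL voice 1 (pitch 89, oldest) -> assign | voices=[78 67 61 85]
Op 7: note_on(70): all voices busy, STEAL voice 2 (pitch 61, oldest) -> assign | voices=[78 67 70 85]
Op 8: note_on(63): all voices busy, STEAL voice 3 (pitch 85, oldest) -> assign | voices=[78 67 70 63]
Op 9: note_off(78): free voice 0 | voices=[- 67 70 63]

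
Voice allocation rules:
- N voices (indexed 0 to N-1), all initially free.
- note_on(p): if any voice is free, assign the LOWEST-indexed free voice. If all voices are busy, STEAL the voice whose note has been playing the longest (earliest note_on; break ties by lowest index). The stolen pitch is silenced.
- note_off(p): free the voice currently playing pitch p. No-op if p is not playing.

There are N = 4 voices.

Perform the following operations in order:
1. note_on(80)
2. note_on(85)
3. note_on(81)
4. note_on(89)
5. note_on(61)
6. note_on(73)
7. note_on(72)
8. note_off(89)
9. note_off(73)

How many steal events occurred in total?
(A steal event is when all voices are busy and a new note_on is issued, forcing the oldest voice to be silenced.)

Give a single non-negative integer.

Op 1: note_on(80): voice 0 is free -> assigned | voices=[80 - - -]
Op 2: note_on(85): voice 1 is free -> assigned | voices=[80 85 - -]
Op 3: note_on(81): voice 2 is free -> assigned | voices=[80 85 81 -]
Op 4: note_on(89): voice 3 is free -> assigned | voices=[80 85 81 89]
Op 5: note_on(61): all voices busy, STEAL voice 0 (pitch 80, oldest) -> assign | voices=[61 85 81 89]
Op 6: note_on(73): all voices busy, STEAL voice 1 (pitch 85, oldest) -> assign | voices=[61 73 81 89]
Op 7: note_on(72): all voices busy, STEAL voice 2 (pitch 81, oldest) -> assign | voices=[61 73 72 89]
Op 8: note_off(89): free voice 3 | voices=[61 73 72 -]
Op 9: note_off(73): free voice 1 | voices=[61 - 72 -]

Answer: 3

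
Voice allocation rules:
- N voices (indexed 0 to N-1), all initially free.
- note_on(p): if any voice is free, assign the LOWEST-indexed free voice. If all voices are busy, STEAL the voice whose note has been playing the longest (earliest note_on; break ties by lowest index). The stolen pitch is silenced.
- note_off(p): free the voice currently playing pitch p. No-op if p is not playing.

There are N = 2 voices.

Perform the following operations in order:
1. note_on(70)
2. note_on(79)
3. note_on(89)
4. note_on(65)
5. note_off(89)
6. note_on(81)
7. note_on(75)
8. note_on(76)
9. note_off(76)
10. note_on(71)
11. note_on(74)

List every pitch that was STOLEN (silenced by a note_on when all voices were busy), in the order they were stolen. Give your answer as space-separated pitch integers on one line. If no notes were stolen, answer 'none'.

Op 1: note_on(70): voice 0 is free -> assigned | voices=[70 -]
Op 2: note_on(79): voice 1 is free -> assigned | voices=[70 79]
Op 3: note_on(89): all voices busy, STEAL voice 0 (pitch 70, oldest) -> assign | voices=[89 79]
Op 4: note_on(65): all voices busy, STEAL voice 1 (pitch 79, oldest) -> assign | voices=[89 65]
Op 5: note_off(89): free voice 0 | voices=[- 65]
Op 6: note_on(81): voice 0 is free -> assigned | voices=[81 65]
Op 7: note_on(75): all voices busy, STEAL voice 1 (pitch 65, oldest) -> assign | voices=[81 75]
Op 8: note_on(76): all voices busy, STEAL voice 0 (pitch 81, oldest) -> assign | voices=[76 75]
Op 9: note_off(76): free voice 0 | voices=[- 75]
Op 10: note_on(71): voice 0 is free -> assigned | voices=[71 75]
Op 11: note_on(74): all voices busy, STEAL voice 1 (pitch 75, oldest) -> assign | voices=[71 74]

Answer: 70 79 65 81 75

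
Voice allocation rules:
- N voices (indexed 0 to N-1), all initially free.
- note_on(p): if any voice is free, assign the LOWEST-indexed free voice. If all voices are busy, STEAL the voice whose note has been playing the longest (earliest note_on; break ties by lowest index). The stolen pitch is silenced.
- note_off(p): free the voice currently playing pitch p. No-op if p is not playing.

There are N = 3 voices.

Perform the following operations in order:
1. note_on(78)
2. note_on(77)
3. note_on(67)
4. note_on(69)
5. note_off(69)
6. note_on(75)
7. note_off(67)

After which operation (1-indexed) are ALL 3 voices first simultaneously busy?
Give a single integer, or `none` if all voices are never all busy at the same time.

Op 1: note_on(78): voice 0 is free -> assigned | voices=[78 - -]
Op 2: note_on(77): voice 1 is free -> assigned | voices=[78 77 -]
Op 3: note_on(67): voice 2 is free -> assigned | voices=[78 77 67]
Op 4: note_on(69): all voices busy, STEAL voice 0 (pitch 78, oldest) -> assign | voices=[69 77 67]
Op 5: note_off(69): free voice 0 | voices=[- 77 67]
Op 6: note_on(75): voice 0 is free -> assigned | voices=[75 77 67]
Op 7: note_off(67): free voice 2 | voices=[75 77 -]

Answer: 3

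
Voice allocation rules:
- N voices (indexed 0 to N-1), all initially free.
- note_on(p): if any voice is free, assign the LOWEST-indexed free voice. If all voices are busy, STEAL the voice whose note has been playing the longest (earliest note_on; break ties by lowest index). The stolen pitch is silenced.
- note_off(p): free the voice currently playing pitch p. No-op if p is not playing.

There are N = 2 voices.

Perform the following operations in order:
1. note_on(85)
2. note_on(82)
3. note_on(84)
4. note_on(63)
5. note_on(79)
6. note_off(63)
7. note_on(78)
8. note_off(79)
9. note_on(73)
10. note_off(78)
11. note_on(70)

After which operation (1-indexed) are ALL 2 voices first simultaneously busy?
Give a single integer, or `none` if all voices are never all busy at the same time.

Op 1: note_on(85): voice 0 is free -> assigned | voices=[85 -]
Op 2: note_on(82): voice 1 is free -> assigned | voices=[85 82]
Op 3: note_on(84): all voices busy, STEAL voice 0 (pitch 85, oldest) -> assign | voices=[84 82]
Op 4: note_on(63): all voices busy, STEAL voice 1 (pitch 82, oldest) -> assign | voices=[84 63]
Op 5: note_on(79): all voices busy, STEAL voice 0 (pitch 84, oldest) -> assign | voices=[79 63]
Op 6: note_off(63): free voice 1 | voices=[79 -]
Op 7: note_on(78): voice 1 is free -> assigned | voices=[79 78]
Op 8: note_off(79): free voice 0 | voices=[- 78]
Op 9: note_on(73): voice 0 is free -> assigned | voices=[73 78]
Op 10: note_off(78): free voice 1 | voices=[73 -]
Op 11: note_on(70): voice 1 is free -> assigned | voices=[73 70]

Answer: 2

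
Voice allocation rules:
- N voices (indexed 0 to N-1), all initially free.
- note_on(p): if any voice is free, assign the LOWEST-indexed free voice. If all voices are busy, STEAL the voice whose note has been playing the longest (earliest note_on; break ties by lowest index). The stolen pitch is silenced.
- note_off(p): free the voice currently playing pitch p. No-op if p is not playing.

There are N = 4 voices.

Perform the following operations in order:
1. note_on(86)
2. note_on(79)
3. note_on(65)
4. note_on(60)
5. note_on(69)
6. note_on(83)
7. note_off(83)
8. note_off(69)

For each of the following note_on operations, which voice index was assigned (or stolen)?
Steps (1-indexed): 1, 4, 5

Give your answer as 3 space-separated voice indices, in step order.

Op 1: note_on(86): voice 0 is free -> assigned | voices=[86 - - -]
Op 2: note_on(79): voice 1 is free -> assigned | voices=[86 79 - -]
Op 3: note_on(65): voice 2 is free -> assigned | voices=[86 79 65 -]
Op 4: note_on(60): voice 3 is free -> assigned | voices=[86 79 65 60]
Op 5: note_on(69): all voices busy, STEAL voice 0 (pitch 86, oldest) -> assign | voices=[69 79 65 60]
Op 6: note_on(83): all voices busy, STEAL voice 1 (pitch 79, oldest) -> assign | voices=[69 83 65 60]
Op 7: note_off(83): free voice 1 | voices=[69 - 65 60]
Op 8: note_off(69): free voice 0 | voices=[- - 65 60]

Answer: 0 3 0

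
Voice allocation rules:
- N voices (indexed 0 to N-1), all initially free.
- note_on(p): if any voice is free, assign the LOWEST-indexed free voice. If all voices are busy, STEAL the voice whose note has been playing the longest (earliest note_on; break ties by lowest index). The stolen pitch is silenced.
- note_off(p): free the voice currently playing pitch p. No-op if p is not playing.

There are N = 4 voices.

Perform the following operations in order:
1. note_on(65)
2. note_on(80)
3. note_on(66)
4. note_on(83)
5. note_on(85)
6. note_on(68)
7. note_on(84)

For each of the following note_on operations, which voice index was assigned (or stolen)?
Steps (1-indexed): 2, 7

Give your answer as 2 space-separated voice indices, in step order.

Answer: 1 2

Derivation:
Op 1: note_on(65): voice 0 is free -> assigned | voices=[65 - - -]
Op 2: note_on(80): voice 1 is free -> assigned | voices=[65 80 - -]
Op 3: note_on(66): voice 2 is free -> assigned | voices=[65 80 66 -]
Op 4: note_on(83): voice 3 is free -> assigned | voices=[65 80 66 83]
Op 5: note_on(85): all voices busy, STEAL voice 0 (pitch 65, oldest) -> assign | voices=[85 80 66 83]
Op 6: note_on(68): all voices busy, STEAL voice 1 (pitch 80, oldest) -> assign | voices=[85 68 66 83]
Op 7: note_on(84): all voices busy, STEAL voice 2 (pitch 66, oldest) -> assign | voices=[85 68 84 83]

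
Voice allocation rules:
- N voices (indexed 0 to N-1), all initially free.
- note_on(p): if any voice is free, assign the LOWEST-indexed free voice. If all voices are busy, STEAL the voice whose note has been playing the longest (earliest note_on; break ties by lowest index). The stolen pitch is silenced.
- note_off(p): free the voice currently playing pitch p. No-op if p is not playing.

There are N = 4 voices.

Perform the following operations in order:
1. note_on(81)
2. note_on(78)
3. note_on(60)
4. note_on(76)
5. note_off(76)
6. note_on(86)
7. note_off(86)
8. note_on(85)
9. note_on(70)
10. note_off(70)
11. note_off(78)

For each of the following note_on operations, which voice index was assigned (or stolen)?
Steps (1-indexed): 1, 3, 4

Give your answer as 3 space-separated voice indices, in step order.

Answer: 0 2 3

Derivation:
Op 1: note_on(81): voice 0 is free -> assigned | voices=[81 - - -]
Op 2: note_on(78): voice 1 is free -> assigned | voices=[81 78 - -]
Op 3: note_on(60): voice 2 is free -> assigned | voices=[81 78 60 -]
Op 4: note_on(76): voice 3 is free -> assigned | voices=[81 78 60 76]
Op 5: note_off(76): free voice 3 | voices=[81 78 60 -]
Op 6: note_on(86): voice 3 is free -> assigned | voices=[81 78 60 86]
Op 7: note_off(86): free voice 3 | voices=[81 78 60 -]
Op 8: note_on(85): voice 3 is free -> assigned | voices=[81 78 60 85]
Op 9: note_on(70): all voices busy, STEAL voice 0 (pitch 81, oldest) -> assign | voices=[70 78 60 85]
Op 10: note_off(70): free voice 0 | voices=[- 78 60 85]
Op 11: note_off(78): free voice 1 | voices=[- - 60 85]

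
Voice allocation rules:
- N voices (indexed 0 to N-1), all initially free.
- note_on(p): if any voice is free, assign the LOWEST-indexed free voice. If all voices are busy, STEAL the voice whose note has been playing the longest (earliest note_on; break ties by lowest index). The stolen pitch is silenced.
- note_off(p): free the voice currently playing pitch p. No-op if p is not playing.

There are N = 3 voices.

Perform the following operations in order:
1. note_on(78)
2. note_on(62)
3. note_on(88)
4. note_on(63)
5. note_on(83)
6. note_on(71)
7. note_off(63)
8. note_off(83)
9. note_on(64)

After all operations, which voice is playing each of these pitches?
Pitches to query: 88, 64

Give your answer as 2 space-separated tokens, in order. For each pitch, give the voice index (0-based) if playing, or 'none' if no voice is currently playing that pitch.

Answer: none 0

Derivation:
Op 1: note_on(78): voice 0 is free -> assigned | voices=[78 - -]
Op 2: note_on(62): voice 1 is free -> assigned | voices=[78 62 -]
Op 3: note_on(88): voice 2 is free -> assigned | voices=[78 62 88]
Op 4: note_on(63): all voices busy, STEAL voice 0 (pitch 78, oldest) -> assign | voices=[63 62 88]
Op 5: note_on(83): all voices busy, STEAL voice 1 (pitch 62, oldest) -> assign | voices=[63 83 88]
Op 6: note_on(71): all voices busy, STEAL voice 2 (pitch 88, oldest) -> assign | voices=[63 83 71]
Op 7: note_off(63): free voice 0 | voices=[- 83 71]
Op 8: note_off(83): free voice 1 | voices=[- - 71]
Op 9: note_on(64): voice 0 is free -> assigned | voices=[64 - 71]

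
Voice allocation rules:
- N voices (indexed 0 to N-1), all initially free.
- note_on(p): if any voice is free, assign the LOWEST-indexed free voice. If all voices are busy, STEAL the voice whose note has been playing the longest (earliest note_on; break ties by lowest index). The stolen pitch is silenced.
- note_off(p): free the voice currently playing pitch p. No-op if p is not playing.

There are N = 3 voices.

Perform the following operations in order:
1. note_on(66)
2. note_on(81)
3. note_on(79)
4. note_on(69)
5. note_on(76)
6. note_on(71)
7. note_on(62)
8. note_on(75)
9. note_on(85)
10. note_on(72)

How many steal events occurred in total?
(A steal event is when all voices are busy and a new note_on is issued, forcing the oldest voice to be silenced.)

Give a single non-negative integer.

Answer: 7

Derivation:
Op 1: note_on(66): voice 0 is free -> assigned | voices=[66 - -]
Op 2: note_on(81): voice 1 is free -> assigned | voices=[66 81 -]
Op 3: note_on(79): voice 2 is free -> assigned | voices=[66 81 79]
Op 4: note_on(69): all voices busy, STEAL voice 0 (pitch 66, oldest) -> assign | voices=[69 81 79]
Op 5: note_on(76): all voices busy, STEAL voice 1 (pitch 81, oldest) -> assign | voices=[69 76 79]
Op 6: note_on(71): all voices busy, STEAL voice 2 (pitch 79, oldest) -> assign | voices=[69 76 71]
Op 7: note_on(62): all voices busy, STEAL voice 0 (pitch 69, oldest) -> assign | voices=[62 76 71]
Op 8: note_on(75): all voices busy, STEAL voice 1 (pitch 76, oldest) -> assign | voices=[62 75 71]
Op 9: note_on(85): all voices busy, STEAL voice 2 (pitch 71, oldest) -> assign | voices=[62 75 85]
Op 10: note_on(72): all voices busy, STEAL voice 0 (pitch 62, oldest) -> assign | voices=[72 75 85]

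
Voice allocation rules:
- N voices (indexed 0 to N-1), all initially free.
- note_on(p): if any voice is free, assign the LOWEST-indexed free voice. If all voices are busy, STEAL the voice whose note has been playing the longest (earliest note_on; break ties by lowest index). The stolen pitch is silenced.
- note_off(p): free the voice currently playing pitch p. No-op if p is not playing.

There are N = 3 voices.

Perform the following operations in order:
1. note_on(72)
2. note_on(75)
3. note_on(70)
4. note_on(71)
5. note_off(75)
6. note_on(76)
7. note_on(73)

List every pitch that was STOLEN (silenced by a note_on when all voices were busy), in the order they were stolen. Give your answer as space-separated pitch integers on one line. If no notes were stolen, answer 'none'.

Answer: 72 70

Derivation:
Op 1: note_on(72): voice 0 is free -> assigned | voices=[72 - -]
Op 2: note_on(75): voice 1 is free -> assigned | voices=[72 75 -]
Op 3: note_on(70): voice 2 is free -> assigned | voices=[72 75 70]
Op 4: note_on(71): all voices busy, STEAL voice 0 (pitch 72, oldest) -> assign | voices=[71 75 70]
Op 5: note_off(75): free voice 1 | voices=[71 - 70]
Op 6: note_on(76): voice 1 is free -> assigned | voices=[71 76 70]
Op 7: note_on(73): all voices busy, STEAL voice 2 (pitch 70, oldest) -> assign | voices=[71 76 73]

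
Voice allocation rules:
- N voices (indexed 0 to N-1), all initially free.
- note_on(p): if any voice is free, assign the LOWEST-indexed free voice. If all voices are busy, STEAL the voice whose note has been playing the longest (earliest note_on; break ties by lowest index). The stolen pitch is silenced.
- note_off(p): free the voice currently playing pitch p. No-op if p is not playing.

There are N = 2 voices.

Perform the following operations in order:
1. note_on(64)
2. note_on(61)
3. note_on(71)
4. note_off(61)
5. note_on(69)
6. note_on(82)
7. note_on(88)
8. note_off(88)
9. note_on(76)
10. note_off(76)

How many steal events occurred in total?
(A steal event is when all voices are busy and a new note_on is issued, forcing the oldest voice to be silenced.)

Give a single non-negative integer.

Answer: 3

Derivation:
Op 1: note_on(64): voice 0 is free -> assigned | voices=[64 -]
Op 2: note_on(61): voice 1 is free -> assigned | voices=[64 61]
Op 3: note_on(71): all voices busy, STEAL voice 0 (pitch 64, oldest) -> assign | voices=[71 61]
Op 4: note_off(61): free voice 1 | voices=[71 -]
Op 5: note_on(69): voice 1 is free -> assigned | voices=[71 69]
Op 6: note_on(82): all voices busy, STEAL voice 0 (pitch 71, oldest) -> assign | voices=[82 69]
Op 7: note_on(88): all voices busy, STEAL voice 1 (pitch 69, oldest) -> assign | voices=[82 88]
Op 8: note_off(88): free voice 1 | voices=[82 -]
Op 9: note_on(76): voice 1 is free -> assigned | voices=[82 76]
Op 10: note_off(76): free voice 1 | voices=[82 -]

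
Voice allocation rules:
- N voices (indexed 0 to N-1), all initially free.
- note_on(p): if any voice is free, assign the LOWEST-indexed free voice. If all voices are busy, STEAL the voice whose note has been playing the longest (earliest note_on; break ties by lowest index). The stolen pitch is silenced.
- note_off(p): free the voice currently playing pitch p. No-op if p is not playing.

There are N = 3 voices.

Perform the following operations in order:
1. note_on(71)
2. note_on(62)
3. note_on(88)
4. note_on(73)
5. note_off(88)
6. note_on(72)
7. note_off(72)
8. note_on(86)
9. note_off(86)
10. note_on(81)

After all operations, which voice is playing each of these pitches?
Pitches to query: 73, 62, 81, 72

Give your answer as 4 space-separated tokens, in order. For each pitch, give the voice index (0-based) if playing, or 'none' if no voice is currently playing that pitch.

Answer: 0 1 2 none

Derivation:
Op 1: note_on(71): voice 0 is free -> assigned | voices=[71 - -]
Op 2: note_on(62): voice 1 is free -> assigned | voices=[71 62 -]
Op 3: note_on(88): voice 2 is free -> assigned | voices=[71 62 88]
Op 4: note_on(73): all voices busy, STEAL voice 0 (pitch 71, oldest) -> assign | voices=[73 62 88]
Op 5: note_off(88): free voice 2 | voices=[73 62 -]
Op 6: note_on(72): voice 2 is free -> assigned | voices=[73 62 72]
Op 7: note_off(72): free voice 2 | voices=[73 62 -]
Op 8: note_on(86): voice 2 is free -> assigned | voices=[73 62 86]
Op 9: note_off(86): free voice 2 | voices=[73 62 -]
Op 10: note_on(81): voice 2 is free -> assigned | voices=[73 62 81]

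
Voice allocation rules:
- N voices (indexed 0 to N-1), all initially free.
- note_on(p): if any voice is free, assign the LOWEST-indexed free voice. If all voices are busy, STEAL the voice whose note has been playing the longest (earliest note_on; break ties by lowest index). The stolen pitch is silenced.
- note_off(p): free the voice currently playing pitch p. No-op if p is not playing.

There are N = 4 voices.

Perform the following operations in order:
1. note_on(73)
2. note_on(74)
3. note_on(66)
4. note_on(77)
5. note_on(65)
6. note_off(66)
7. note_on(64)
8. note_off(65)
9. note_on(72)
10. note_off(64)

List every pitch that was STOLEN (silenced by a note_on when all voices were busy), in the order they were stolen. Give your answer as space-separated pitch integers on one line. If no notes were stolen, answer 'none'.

Op 1: note_on(73): voice 0 is free -> assigned | voices=[73 - - -]
Op 2: note_on(74): voice 1 is free -> assigned | voices=[73 74 - -]
Op 3: note_on(66): voice 2 is free -> assigned | voices=[73 74 66 -]
Op 4: note_on(77): voice 3 is free -> assigned | voices=[73 74 66 77]
Op 5: note_on(65): all voices busy, STEAL voice 0 (pitch 73, oldest) -> assign | voices=[65 74 66 77]
Op 6: note_off(66): free voice 2 | voices=[65 74 - 77]
Op 7: note_on(64): voice 2 is free -> assigned | voices=[65 74 64 77]
Op 8: note_off(65): free voice 0 | voices=[- 74 64 77]
Op 9: note_on(72): voice 0 is free -> assigned | voices=[72 74 64 77]
Op 10: note_off(64): free voice 2 | voices=[72 74 - 77]

Answer: 73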